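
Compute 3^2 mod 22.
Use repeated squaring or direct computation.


3^1 mod 22 = 3
3^2 mod 22 = 9


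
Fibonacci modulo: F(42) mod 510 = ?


F(k) mod 510 for k=1..42:
1, 1, 2, 3, 5, 8, 13, 21, 34, 55, 89, 144, 233, 377, 100, 477, 67, 34, 101, 135, 236, 371, 97, 468, 55, 13, 68, 81, 149, 230, 379, 99, 478, 67, 35, 102, 137, 239, 376, 105, 481, 76
F(42) mod 510 = 76


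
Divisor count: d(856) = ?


856 = 2^3 × 107^1
d(856) = (3+1) × (1+1) = 8

8 divisors


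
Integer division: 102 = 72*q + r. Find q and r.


102 = 72 * 1 + 30
Check: 72 + 30 = 102

q = 1, r = 30


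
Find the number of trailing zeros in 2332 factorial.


floor(2332/5) = 466
floor(2332/25) = 93
floor(2332/125) = 18
floor(2332/625) = 3
Total = 580

580 trailing zeros


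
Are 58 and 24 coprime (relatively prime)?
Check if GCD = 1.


Euclidean algorithm:
58 = 2 * 24 + 10
24 = 2 * 10 + 4
10 = 2 * 4 + 2
4 = 2 * 2 + 0
GCD(58, 24) = 2

No, not coprime (GCD = 2)


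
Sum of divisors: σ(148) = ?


Divisors of 148: 1, 2, 4, 37, 74, 148
Sum = 1 + 2 + 4 + 37 + 74 + 148 = 266

σ(148) = 266


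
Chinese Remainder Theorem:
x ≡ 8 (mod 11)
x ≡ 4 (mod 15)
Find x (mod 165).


M = 11*15 = 165
M1 = M/11 = 15, M2 = M/15 = 11
M1^(-1) mod 11 = 3, M2^(-1) mod 15 = 11
x = 8*15*3 + 4*11*11 = 844
844 mod 165 = 19
Check: 19 mod 11 = 8 ✓, 19 mod 15 = 4 ✓

x ≡ 19 (mod 165)


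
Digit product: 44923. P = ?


4 × 4 × 9 × 2 × 3 = 864


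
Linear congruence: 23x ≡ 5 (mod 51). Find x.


GCD(23, 51) = 1, unique solution
a^(-1) mod 51 = 20
x = 20 * 5 mod 51 = 49

x ≡ 49 (mod 51)


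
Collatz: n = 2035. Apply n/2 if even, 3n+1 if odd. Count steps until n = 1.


2035 → 6106 → 3053 → 9160 → 4580 → 2290 → 1145 → 3436 → 1718 → 859 → 2578 → 1289 → 3868 → 1934 → 967 → 2902 → 1451 → 4354 → 2177 → 6532 → 3266 → 1633 → 4900 → 2450 → 1225 → 3676 → 1838 → 919 → 2758 → 1379 → 4138 → 2069 → 6208 → 3104 → 1552 → 776 → 388 → 194 → 97 → 292 → 146 → 73 → 220 → 110 → 55 → 166 → 83 → 250 → 125 → 376 → 188 → 94 → 47 → 142 → 71 → 214 → 107 → 322 → 161 → 484 → 242 → 121 → 364 → 182 → 91 → 274 → 137 → 412 → 206 → 103 → 310 → 155 → 466 → 233 → 700 → 350 → 175 → 526 → 263 → 790 → 395 → 1186 → 593 → 1780 → 890 → 445 → 1336 → 668 → 334 → 167 → 502 → 251 → 754 → 377 → 1132 → 566 → 283 → 850 → 425 → 1276 → 638 → 319 → 958 → 479 → 1438 → 719 → 2158 → 1079 → 3238 → 1619 → 4858 → 2429 → 7288 → 3644 → 1822 → 911 → 2734 → 1367 → 4102 → 2051 → 6154 → 3077 → 9232 → 4616 → 2308 → 1154 → 577 → 1732 → 866 → 433 → 1300 → 650 → 325 → 976 → 488 → 244 → 122 → 61 → 184 → 92 → 46 → 23 → 70 → 35 → 106 → 53 → 160 → 80 → 40 → 20 → 10 → 5 → 16 → 8 → 4 → 2 → 1
Total steps = 156

156 steps


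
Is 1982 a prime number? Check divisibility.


1982 / 2 = 991 (exact division)
1982 is NOT prime.

No, 1982 is not prime


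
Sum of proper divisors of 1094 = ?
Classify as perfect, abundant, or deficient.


Proper divisors: 1, 2, 547
Sum = 1 + 2 + 547 = 550
550 < 1094 → deficient

s(1094) = 550 (deficient)


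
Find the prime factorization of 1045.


1045 / 5 = 209
209 / 11 = 19
19 / 19 = 1
1045 = 5 × 11 × 19


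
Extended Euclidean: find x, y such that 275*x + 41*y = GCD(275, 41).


Tabular extended Euclidean (each row: r = 275*s + 41*t):
r=275, s=1, t=0
r=41, s=0, t=1
q=6: r=29, s=1, t=-6   [275*(1) + 41*(-6) = 29]
q=1: r=12, s=-1, t=7   [275*(-1) + 41*(7) = 12]
q=2: r=5, s=3, t=-20   [275*(3) + 41*(-20) = 5]
q=2: r=2, s=-7, t=47   [275*(-7) + 41*(47) = 2]
q=2: r=1, s=17, t=-114   [275*(17) + 41*(-114) = 1]
q=2: r=0, s=-41, t=275   [275*(-41) + 41*(275) = 0]
GCD = 1; from the row with r=1: x=17, y=-114
Check: 275*(17) + 41*(-114) = 4675 - 4674 = 1

GCD = 1, x = 17, y = -114


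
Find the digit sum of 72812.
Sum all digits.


7 + 2 + 8 + 1 + 2 = 20


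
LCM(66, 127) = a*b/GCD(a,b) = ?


GCD(66, 127) = 1
LCM = 66*127/1 = 8382/1 = 8382

LCM = 8382


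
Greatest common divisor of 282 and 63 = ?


282 = 4 * 63 + 30
63 = 2 * 30 + 3
30 = 10 * 3 + 0
GCD = 3


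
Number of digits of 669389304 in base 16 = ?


669389304 in base 16 = 27E611F8
Number of digits = 8

8 digits (base 16)


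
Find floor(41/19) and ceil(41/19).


41/19 = 2.1579
floor = 2
ceil = 3

floor = 2, ceil = 3


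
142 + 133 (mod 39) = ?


142 + 133 = 275
275 mod 39 = 2


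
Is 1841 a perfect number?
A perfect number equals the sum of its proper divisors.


Proper divisors of 1841: 1, 7, 263
Sum = 1 + 7 + 263 = 271

No, 1841 is not perfect (271 ≠ 1841)


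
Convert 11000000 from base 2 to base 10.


11000000 (base 2) = 192 (decimal)
192 (decimal) = 192 (base 10)


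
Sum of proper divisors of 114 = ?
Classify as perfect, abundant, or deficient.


Proper divisors: 1, 2, 3, 6, 19, 38, 57
Sum = 1 + 2 + 3 + 6 + 19 + 38 + 57 = 126
126 > 114 → abundant

s(114) = 126 (abundant)


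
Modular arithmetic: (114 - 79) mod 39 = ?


114 - 79 = 35
35 mod 39 = 35


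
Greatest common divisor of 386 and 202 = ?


386 = 1 * 202 + 184
202 = 1 * 184 + 18
184 = 10 * 18 + 4
18 = 4 * 4 + 2
4 = 2 * 2 + 0
GCD = 2


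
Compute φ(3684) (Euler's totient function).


3684 = 2^2 × 3 × 307
Prime factors: 2, 3, 307
φ(3684) = 3684 × (1-1/2) × (1-1/3) × (1-1/307)
= 3684 × 1/2 × 2/3 × 306/307 = 1224

φ(3684) = 1224


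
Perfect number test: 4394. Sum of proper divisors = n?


Proper divisors of 4394: 1, 2, 13, 26, 169, 338, 2197
Sum = 1 + 2 + 13 + 26 + 169 + 338 + 2197 = 2746

No, 4394 is not perfect (2746 ≠ 4394)


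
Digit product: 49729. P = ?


4 × 9 × 7 × 2 × 9 = 4536


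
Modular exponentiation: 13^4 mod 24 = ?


13^1 mod 24 = 13
13^2 mod 24 = 1
13^3 mod 24 = 13
13^4 mod 24 = 1


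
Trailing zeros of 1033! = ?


floor(1033/5) = 206
floor(1033/25) = 41
floor(1033/125) = 8
floor(1033/625) = 1
Total = 256

256 trailing zeros


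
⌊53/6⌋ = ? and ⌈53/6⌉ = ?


53/6 = 8.8333
floor = 8
ceil = 9

floor = 8, ceil = 9


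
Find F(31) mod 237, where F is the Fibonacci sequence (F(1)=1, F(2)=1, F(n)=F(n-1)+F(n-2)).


F(k) mod 237 for k=1..31:
1, 1, 2, 3, 5, 8, 13, 21, 34, 55, 89, 144, 233, 140, 136, 39, 175, 214, 152, 129, 44, 173, 217, 153, 133, 49, 182, 231, 176, 170, 109
F(31) mod 237 = 109


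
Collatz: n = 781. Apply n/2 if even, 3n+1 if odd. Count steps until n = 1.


781 → 2344 → 1172 → 586 → 293 → 880 → 440 → 220 → 110 → 55 → 166 → 83 → 250 → 125 → 376 → 188 → 94 → 47 → 142 → 71 → 214 → 107 → 322 → 161 → 484 → 242 → 121 → 364 → 182 → 91 → 274 → 137 → 412 → 206 → 103 → 310 → 155 → 466 → 233 → 700 → 350 → 175 → 526 → 263 → 790 → 395 → 1186 → 593 → 1780 → 890 → 445 → 1336 → 668 → 334 → 167 → 502 → 251 → 754 → 377 → 1132 → 566 → 283 → 850 → 425 → 1276 → 638 → 319 → 958 → 479 → 1438 → 719 → 2158 → 1079 → 3238 → 1619 → 4858 → 2429 → 7288 → 3644 → 1822 → 911 → 2734 → 1367 → 4102 → 2051 → 6154 → 3077 → 9232 → 4616 → 2308 → 1154 → 577 → 1732 → 866 → 433 → 1300 → 650 → 325 → 976 → 488 → 244 → 122 → 61 → 184 → 92 → 46 → 23 → 70 → 35 → 106 → 53 → 160 → 80 → 40 → 20 → 10 → 5 → 16 → 8 → 4 → 2 → 1
Total steps = 121

121 steps


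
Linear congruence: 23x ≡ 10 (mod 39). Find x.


GCD(23, 39) = 1, unique solution
a^(-1) mod 39 = 17
x = 17 * 10 mod 39 = 14

x ≡ 14 (mod 39)


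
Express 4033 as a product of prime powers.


4033 / 37 = 109
109 / 109 = 1
4033 = 37 × 109


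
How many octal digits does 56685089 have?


56685089 in base 8 = 330171041
Number of digits = 9

9 digits (base 8)


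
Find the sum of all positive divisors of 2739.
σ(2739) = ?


Divisors of 2739: 1, 3, 11, 33, 83, 249, 913, 2739
Sum = 1 + 3 + 11 + 33 + 83 + 249 + 913 + 2739 = 4032

σ(2739) = 4032


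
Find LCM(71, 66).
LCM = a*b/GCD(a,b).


GCD(71, 66) = 1
LCM = 71*66/1 = 4686/1 = 4686

LCM = 4686


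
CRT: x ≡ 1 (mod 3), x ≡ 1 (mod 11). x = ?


M = 3*11 = 33
M1 = M/3 = 11, M2 = M/11 = 3
M1^(-1) mod 3 = 2, M2^(-1) mod 11 = 4
x = 1*11*2 + 1*3*4 = 34
34 mod 33 = 1
Check: 1 mod 3 = 1 ✓, 1 mod 11 = 1 ✓

x ≡ 1 (mod 33)


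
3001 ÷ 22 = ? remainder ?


3001 = 22 * 136 + 9
Check: 2992 + 9 = 3001

q = 136, r = 9


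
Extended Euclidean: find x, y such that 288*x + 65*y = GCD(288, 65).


Tabular extended Euclidean (each row: r = 288*s + 65*t):
r=288, s=1, t=0
r=65, s=0, t=1
q=4: r=28, s=1, t=-4   [288*(1) + 65*(-4) = 28]
q=2: r=9, s=-2, t=9   [288*(-2) + 65*(9) = 9]
q=3: r=1, s=7, t=-31   [288*(7) + 65*(-31) = 1]
q=9: r=0, s=-65, t=288   [288*(-65) + 65*(288) = 0]
GCD = 1; from the row with r=1: x=7, y=-31
Check: 288*(7) + 65*(-31) = 2016 - 2015 = 1

GCD = 1, x = 7, y = -31


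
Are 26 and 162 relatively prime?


Euclidean algorithm:
162 = 6 * 26 + 6
26 = 4 * 6 + 2
6 = 3 * 2 + 0
GCD(26, 162) = 2

No, not coprime (GCD = 2)


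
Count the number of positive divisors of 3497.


3497 = 13^1 × 269^1
d(3497) = (1+1) × (1+1) = 4

4 divisors


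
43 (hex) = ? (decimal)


43 (base 16) = 67 (decimal)
67 (decimal) = 67 (base 10)


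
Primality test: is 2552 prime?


2552 / 2 = 1276 (exact division)
2552 is NOT prime.

No, 2552 is not prime


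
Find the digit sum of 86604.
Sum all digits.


8 + 6 + 6 + 0 + 4 = 24


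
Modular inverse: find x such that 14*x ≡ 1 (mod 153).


Use the extended Euclidean algorithm on (153, 14); each row r = 153*s + 14*t:
r=153, s=1, t=0
r=14, s=0, t=1
q=10: r=13, s=1, t=-10   [153*(1) + 14*(-10) = 13]
q=1: r=1, s=-1, t=11   [153*(-1) + 14*(11) = 1]
q=13: r=0, s=14, t=-153   [153*(14) + 14*(-153) = 0]
GCD = 1 with t = 11, so 14*(11) ≡ 1 (mod 153)
Inverse = 11 mod 153 = 11
Check: 14 * 11 = 154 ≡ 1 (mod 153)

14^(-1) ≡ 11 (mod 153)


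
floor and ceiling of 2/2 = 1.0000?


2/2 = 1.0000
floor = 1
ceil = 1

floor = 1, ceil = 1


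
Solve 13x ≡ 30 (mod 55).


GCD(13, 55) = 1, unique solution
a^(-1) mod 55 = 17
x = 17 * 30 mod 55 = 15

x ≡ 15 (mod 55)


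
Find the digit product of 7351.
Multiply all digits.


7 × 3 × 5 × 1 = 105


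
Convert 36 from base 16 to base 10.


36 (base 16) = 54 (decimal)
54 (decimal) = 54 (base 10)


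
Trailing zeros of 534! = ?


floor(534/5) = 106
floor(534/25) = 21
floor(534/125) = 4
Total = 131

131 trailing zeros


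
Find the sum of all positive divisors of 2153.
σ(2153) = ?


Divisors of 2153: 1, 2153
Sum = 1 + 2153 = 2154

σ(2153) = 2154


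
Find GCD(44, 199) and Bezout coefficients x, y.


Tabular extended Euclidean (each row: r = 44*s + 199*t):
r=44, s=1, t=0
r=199, s=0, t=1
q=0: r=44, s=1, t=0   [44*(1) + 199*(0) = 44]
q=4: r=23, s=-4, t=1   [44*(-4) + 199*(1) = 23]
q=1: r=21, s=5, t=-1   [44*(5) + 199*(-1) = 21]
q=1: r=2, s=-9, t=2   [44*(-9) + 199*(2) = 2]
q=10: r=1, s=95, t=-21   [44*(95) + 199*(-21) = 1]
q=2: r=0, s=-199, t=44   [44*(-199) + 199*(44) = 0]
GCD = 1; from the row with r=1: x=95, y=-21
Check: 44*(95) + 199*(-21) = 4180 - 4179 = 1

GCD = 1, x = 95, y = -21


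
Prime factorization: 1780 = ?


1780 / 2 = 890
890 / 2 = 445
445 / 5 = 89
89 / 89 = 1
1780 = 2^2 × 5 × 89


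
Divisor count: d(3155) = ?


3155 = 5^1 × 631^1
d(3155) = (1+1) × (1+1) = 4

4 divisors


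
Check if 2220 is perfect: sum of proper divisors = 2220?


Proper divisors of 2220: 1, 2, 3, 4, 5, 6, 10, 12, 15, 20, 30, 37, 60, 74, 111, 148, 185, 222, 370, 444, 555, 740, 1110
Sum = 1 + 2 + 3 + 4 + 5 + 6 + 10 + 12 + 15 + 20 + 30 + 37 + 60 + 74 + 111 + 148 + 185 + 222 + 370 + 444 + 555 + 740 + 1110 = 4164

No, 2220 is not perfect (4164 ≠ 2220)


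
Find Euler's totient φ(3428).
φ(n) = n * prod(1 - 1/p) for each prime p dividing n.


3428 = 2^2 × 857
Prime factors: 2, 857
φ(3428) = 3428 × (1-1/2) × (1-1/857)
= 3428 × 1/2 × 856/857 = 1712

φ(3428) = 1712


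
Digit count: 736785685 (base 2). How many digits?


736785685 in base 2 = 101011111010100111010100010101
Number of digits = 30

30 digits (base 2)


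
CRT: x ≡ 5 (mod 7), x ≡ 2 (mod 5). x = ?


M = 7*5 = 35
M1 = M/7 = 5, M2 = M/5 = 7
M1^(-1) mod 7 = 3, M2^(-1) mod 5 = 3
x = 5*5*3 + 2*7*3 = 117
117 mod 35 = 12
Check: 12 mod 7 = 5 ✓, 12 mod 5 = 2 ✓

x ≡ 12 (mod 35)


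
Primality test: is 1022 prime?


1022 / 2 = 511 (exact division)
1022 is NOT prime.

No, 1022 is not prime


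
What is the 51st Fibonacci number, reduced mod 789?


F(k) mod 789 for k=1..51:
1, 1, 2, 3, 5, 8, 13, 21, 34, 55, 89, 144, 233, 377, 610, 198, 19, 217, 236, 453, 689, 353, 253, 606, 70, 676, 746, 633, 590, 434, 235, 669, 115, 784, 110, 105, 215, 320, 535, 66, 601, 667, 479, 357, 47, 404, 451, 66, 517, 583, 311
F(51) mod 789 = 311


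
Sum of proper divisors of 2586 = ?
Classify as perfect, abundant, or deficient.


Proper divisors: 1, 2, 3, 6, 431, 862, 1293
Sum = 1 + 2 + 3 + 6 + 431 + 862 + 1293 = 2598
2598 > 2586 → abundant

s(2586) = 2598 (abundant)


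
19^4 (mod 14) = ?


19^1 mod 14 = 5
19^2 mod 14 = 11
19^3 mod 14 = 13
19^4 mod 14 = 9


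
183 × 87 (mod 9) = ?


183 × 87 = 15921
15921 mod 9 = 0


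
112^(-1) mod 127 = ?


Use the extended Euclidean algorithm on (127, 112); each row r = 127*s + 112*t:
r=127, s=1, t=0
r=112, s=0, t=1
q=1: r=15, s=1, t=-1   [127*(1) + 112*(-1) = 15]
q=7: r=7, s=-7, t=8   [127*(-7) + 112*(8) = 7]
q=2: r=1, s=15, t=-17   [127*(15) + 112*(-17) = 1]
q=7: r=0, s=-112, t=127   [127*(-112) + 112*(127) = 0]
GCD = 1 with t = -17, so 112*(-17) ≡ 1 (mod 127)
Inverse = -17 mod 127 = 110
Check: 112 * 110 = 12320 ≡ 1 (mod 127)

112^(-1) ≡ 110 (mod 127)


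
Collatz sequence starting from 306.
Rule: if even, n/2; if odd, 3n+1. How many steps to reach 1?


306 → 153 → 460 → 230 → 115 → 346 → 173 → 520 → 260 → 130 → 65 → 196 → 98 → 49 → 148 → 74 → 37 → 112 → 56 → 28 → 14 → 7 → 22 → 11 → 34 → 17 → 52 → 26 → 13 → 40 → 20 → 10 → 5 → 16 → 8 → 4 → 2 → 1
Total steps = 37

37 steps


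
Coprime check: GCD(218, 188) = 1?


Euclidean algorithm:
218 = 1 * 188 + 30
188 = 6 * 30 + 8
30 = 3 * 8 + 6
8 = 1 * 6 + 2
6 = 3 * 2 + 0
GCD(218, 188) = 2

No, not coprime (GCD = 2)


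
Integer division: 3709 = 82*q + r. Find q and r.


3709 = 82 * 45 + 19
Check: 3690 + 19 = 3709

q = 45, r = 19


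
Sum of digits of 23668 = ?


2 + 3 + 6 + 6 + 8 = 25


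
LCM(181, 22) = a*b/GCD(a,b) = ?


GCD(181, 22) = 1
LCM = 181*22/1 = 3982/1 = 3982

LCM = 3982


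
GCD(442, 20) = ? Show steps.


442 = 22 * 20 + 2
20 = 10 * 2 + 0
GCD = 2


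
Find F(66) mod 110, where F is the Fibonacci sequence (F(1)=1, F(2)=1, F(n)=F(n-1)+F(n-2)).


F(k) mod 110 for k=1..66:
1, 1, 2, 3, 5, 8, 13, 21, 34, 55, 89, 34, 13, 47, 60, 107, 57, 54, 1, 55, 56, 1, 57, 58, 5, 63, 68, 21, 89, 0, 89, 89, 68, 47, 5, 52, 57, 109, 56, 55, 1, 56, 57, 3, 60, 63, 13, 76, 89, 55, 34, 89, 13, 102, 5, 107, 2, 109, 1, 0, 1, 1, 2, 3, 5, 8
F(66) mod 110 = 8


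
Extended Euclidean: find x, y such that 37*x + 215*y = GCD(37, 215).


Tabular extended Euclidean (each row: r = 37*s + 215*t):
r=37, s=1, t=0
r=215, s=0, t=1
q=0: r=37, s=1, t=0   [37*(1) + 215*(0) = 37]
q=5: r=30, s=-5, t=1   [37*(-5) + 215*(1) = 30]
q=1: r=7, s=6, t=-1   [37*(6) + 215*(-1) = 7]
q=4: r=2, s=-29, t=5   [37*(-29) + 215*(5) = 2]
q=3: r=1, s=93, t=-16   [37*(93) + 215*(-16) = 1]
q=2: r=0, s=-215, t=37   [37*(-215) + 215*(37) = 0]
GCD = 1; from the row with r=1: x=93, y=-16
Check: 37*(93) + 215*(-16) = 3441 - 3440 = 1

GCD = 1, x = 93, y = -16


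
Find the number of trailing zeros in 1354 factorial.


floor(1354/5) = 270
floor(1354/25) = 54
floor(1354/125) = 10
floor(1354/625) = 2
Total = 336

336 trailing zeros


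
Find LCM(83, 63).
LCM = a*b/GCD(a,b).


GCD(83, 63) = 1
LCM = 83*63/1 = 5229/1 = 5229

LCM = 5229


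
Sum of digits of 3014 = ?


3 + 0 + 1 + 4 = 8


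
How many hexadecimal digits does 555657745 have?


555657745 in base 16 = 211EAA11
Number of digits = 8

8 digits (base 16)


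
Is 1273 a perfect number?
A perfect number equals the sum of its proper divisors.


Proper divisors of 1273: 1, 19, 67
Sum = 1 + 19 + 67 = 87

No, 1273 is not perfect (87 ≠ 1273)


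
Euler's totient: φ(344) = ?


344 = 2^3 × 43
Prime factors: 2, 43
φ(344) = 344 × (1-1/2) × (1-1/43)
= 344 × 1/2 × 42/43 = 168

φ(344) = 168


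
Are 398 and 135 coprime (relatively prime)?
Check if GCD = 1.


Euclidean algorithm:
398 = 2 * 135 + 128
135 = 1 * 128 + 7
128 = 18 * 7 + 2
7 = 3 * 2 + 1
2 = 2 * 1 + 0
GCD(398, 135) = 1

Yes, coprime (GCD = 1)


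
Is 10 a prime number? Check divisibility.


10 / 2 = 5 (exact division)
10 is NOT prime.

No, 10 is not prime


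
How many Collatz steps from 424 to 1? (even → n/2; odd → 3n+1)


424 → 212 → 106 → 53 → 160 → 80 → 40 → 20 → 10 → 5 → 16 → 8 → 4 → 2 → 1
Total steps = 14

14 steps


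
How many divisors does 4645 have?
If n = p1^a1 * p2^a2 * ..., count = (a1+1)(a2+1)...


4645 = 5^1 × 929^1
d(4645) = (1+1) × (1+1) = 4

4 divisors


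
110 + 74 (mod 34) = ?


110 + 74 = 184
184 mod 34 = 14


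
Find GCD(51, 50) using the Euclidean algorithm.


51 = 1 * 50 + 1
50 = 50 * 1 + 0
GCD = 1


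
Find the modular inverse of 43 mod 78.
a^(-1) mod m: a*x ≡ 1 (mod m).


Use the extended Euclidean algorithm on (78, 43); each row r = 78*s + 43*t:
r=78, s=1, t=0
r=43, s=0, t=1
q=1: r=35, s=1, t=-1   [78*(1) + 43*(-1) = 35]
q=1: r=8, s=-1, t=2   [78*(-1) + 43*(2) = 8]
q=4: r=3, s=5, t=-9   [78*(5) + 43*(-9) = 3]
q=2: r=2, s=-11, t=20   [78*(-11) + 43*(20) = 2]
q=1: r=1, s=16, t=-29   [78*(16) + 43*(-29) = 1]
q=2: r=0, s=-43, t=78   [78*(-43) + 43*(78) = 0]
GCD = 1 with t = -29, so 43*(-29) ≡ 1 (mod 78)
Inverse = -29 mod 78 = 49
Check: 43 * 49 = 2107 ≡ 1 (mod 78)

43^(-1) ≡ 49 (mod 78)


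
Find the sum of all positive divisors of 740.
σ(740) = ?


Divisors of 740: 1, 2, 4, 5, 10, 20, 37, 74, 148, 185, 370, 740
Sum = 1 + 2 + 4 + 5 + 10 + 20 + 37 + 74 + 148 + 185 + 370 + 740 = 1596

σ(740) = 1596


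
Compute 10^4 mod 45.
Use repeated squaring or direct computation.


10^1 mod 45 = 10
10^2 mod 45 = 10
10^3 mod 45 = 10
10^4 mod 45 = 10


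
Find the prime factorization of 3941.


3941 / 7 = 563
563 / 563 = 1
3941 = 7 × 563


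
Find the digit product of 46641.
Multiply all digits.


4 × 6 × 6 × 4 × 1 = 576


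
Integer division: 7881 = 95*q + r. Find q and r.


7881 = 95 * 82 + 91
Check: 7790 + 91 = 7881

q = 82, r = 91


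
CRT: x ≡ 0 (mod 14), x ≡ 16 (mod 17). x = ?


M = 14*17 = 238
M1 = M/14 = 17, M2 = M/17 = 14
M1^(-1) mod 14 = 5, M2^(-1) mod 17 = 11
x = 0*17*5 + 16*14*11 = 2464
2464 mod 238 = 84
Check: 84 mod 14 = 0 ✓, 84 mod 17 = 16 ✓

x ≡ 84 (mod 238)


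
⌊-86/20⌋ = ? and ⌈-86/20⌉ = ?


-86/20 = -4.3000
floor = -5
ceil = -4

floor = -5, ceil = -4


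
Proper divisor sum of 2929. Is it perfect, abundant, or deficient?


Proper divisors: 1, 29, 101
Sum = 1 + 29 + 101 = 131
131 < 2929 → deficient

s(2929) = 131 (deficient)


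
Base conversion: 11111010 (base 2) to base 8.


11111010 (base 2) = 250 (decimal)
250 (decimal) = 372 (base 8)


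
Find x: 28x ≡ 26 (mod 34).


GCD(28, 34) = 2 divides 26
Divide: 14x ≡ 13 (mod 17)
x ≡ 7 (mod 17)


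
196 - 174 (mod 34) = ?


196 - 174 = 22
22 mod 34 = 22


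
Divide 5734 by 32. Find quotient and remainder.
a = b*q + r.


5734 = 32 * 179 + 6
Check: 5728 + 6 = 5734

q = 179, r = 6


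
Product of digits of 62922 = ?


6 × 2 × 9 × 2 × 2 = 432


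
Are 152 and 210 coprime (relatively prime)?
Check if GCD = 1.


Euclidean algorithm:
210 = 1 * 152 + 58
152 = 2 * 58 + 36
58 = 1 * 36 + 22
36 = 1 * 22 + 14
22 = 1 * 14 + 8
14 = 1 * 8 + 6
8 = 1 * 6 + 2
6 = 3 * 2 + 0
GCD(152, 210) = 2

No, not coprime (GCD = 2)


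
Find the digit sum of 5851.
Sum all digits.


5 + 8 + 5 + 1 = 19


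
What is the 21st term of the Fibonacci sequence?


Sequence: 1, 1, 2, 3, 5, 8, 13, 21, 34, 55, 89, 144, 233, 377, 610, 987, 1597, 2584, 4181, 6765, 10946
F(21) = 10946


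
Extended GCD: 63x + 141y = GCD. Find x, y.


Tabular extended Euclidean (each row: r = 63*s + 141*t):
r=63, s=1, t=0
r=141, s=0, t=1
q=0: r=63, s=1, t=0   [63*(1) + 141*(0) = 63]
q=2: r=15, s=-2, t=1   [63*(-2) + 141*(1) = 15]
q=4: r=3, s=9, t=-4   [63*(9) + 141*(-4) = 3]
q=5: r=0, s=-47, t=21   [63*(-47) + 141*(21) = 0]
GCD = 3; from the row with r=3: x=9, y=-4
Check: 63*(9) + 141*(-4) = 567 - 564 = 3

GCD = 3, x = 9, y = -4


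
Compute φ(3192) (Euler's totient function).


3192 = 2^3 × 3 × 7 × 19
Prime factors: 2, 3, 7, 19
φ(3192) = 3192 × (1-1/2) × (1-1/3) × (1-1/7) × (1-1/19)
= 3192 × 1/2 × 2/3 × 6/7 × 18/19 = 864

φ(3192) = 864


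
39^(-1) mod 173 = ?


Use the extended Euclidean algorithm on (173, 39); each row r = 173*s + 39*t:
r=173, s=1, t=0
r=39, s=0, t=1
q=4: r=17, s=1, t=-4   [173*(1) + 39*(-4) = 17]
q=2: r=5, s=-2, t=9   [173*(-2) + 39*(9) = 5]
q=3: r=2, s=7, t=-31   [173*(7) + 39*(-31) = 2]
q=2: r=1, s=-16, t=71   [173*(-16) + 39*(71) = 1]
q=2: r=0, s=39, t=-173   [173*(39) + 39*(-173) = 0]
GCD = 1 with t = 71, so 39*(71) ≡ 1 (mod 173)
Inverse = 71 mod 173 = 71
Check: 39 * 71 = 2769 ≡ 1 (mod 173)

39^(-1) ≡ 71 (mod 173)


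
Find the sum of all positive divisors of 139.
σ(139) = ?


Divisors of 139: 1, 139
Sum = 1 + 139 = 140

σ(139) = 140


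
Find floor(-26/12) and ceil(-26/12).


-26/12 = -2.1667
floor = -3
ceil = -2

floor = -3, ceil = -2


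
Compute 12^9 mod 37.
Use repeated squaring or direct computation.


12^1 mod 37 = 12
12^2 mod 37 = 33
12^3 mod 37 = 26
12^4 mod 37 = 16
12^5 mod 37 = 7
12^6 mod 37 = 10
12^7 mod 37 = 9
12^8 mod 37 = 34
12^9 mod 37 = 1


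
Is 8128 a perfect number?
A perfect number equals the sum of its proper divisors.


Proper divisors of 8128: 1, 2, 4, 8, 16, 32, 64, 127, 254, 508, 1016, 2032, 4064
Sum = 1 + 2 + 4 + 8 + 16 + 32 + 64 + 127 + 254 + 508 + 1016 + 2032 + 4064 = 8128

Yes, 8128 is perfect (8128 = 8128)


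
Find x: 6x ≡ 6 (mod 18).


GCD(6, 18) = 6 divides 6
Divide: 1x ≡ 1 (mod 3)
x ≡ 1 (mod 3)


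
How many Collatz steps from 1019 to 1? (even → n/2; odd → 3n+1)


1019 → 3058 → 1529 → 4588 → 2294 → 1147 → 3442 → 1721 → 5164 → 2582 → 1291 → 3874 → 1937 → 5812 → 2906 → 1453 → 4360 → 2180 → 1090 → 545 → 1636 → 818 → 409 → 1228 → 614 → 307 → 922 → 461 → 1384 → 692 → 346 → 173 → 520 → 260 → 130 → 65 → 196 → 98 → 49 → 148 → 74 → 37 → 112 → 56 → 28 → 14 → 7 → 22 → 11 → 34 → 17 → 52 → 26 → 13 → 40 → 20 → 10 → 5 → 16 → 8 → 4 → 2 → 1
Total steps = 62

62 steps


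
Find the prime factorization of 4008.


4008 / 2 = 2004
2004 / 2 = 1002
1002 / 2 = 501
501 / 3 = 167
167 / 167 = 1
4008 = 2^3 × 3 × 167


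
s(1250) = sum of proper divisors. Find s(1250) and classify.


Proper divisors: 1, 2, 5, 10, 25, 50, 125, 250, 625
Sum = 1 + 2 + 5 + 10 + 25 + 50 + 125 + 250 + 625 = 1093
1093 < 1250 → deficient

s(1250) = 1093 (deficient)


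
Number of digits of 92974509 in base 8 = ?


92974509 in base 8 = 542526655
Number of digits = 9

9 digits (base 8)


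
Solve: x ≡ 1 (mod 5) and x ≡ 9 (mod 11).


M = 5*11 = 55
M1 = M/5 = 11, M2 = M/11 = 5
M1^(-1) mod 5 = 1, M2^(-1) mod 11 = 9
x = 1*11*1 + 9*5*9 = 416
416 mod 55 = 31
Check: 31 mod 5 = 1 ✓, 31 mod 11 = 9 ✓

x ≡ 31 (mod 55)


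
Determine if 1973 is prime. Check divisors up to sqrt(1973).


Check divisors up to sqrt(1973) = 44.4185
No divisors found.
1973 is prime.

Yes, 1973 is prime


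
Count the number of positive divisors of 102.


102 = 2^1 × 3^1 × 17^1
d(102) = (1+1) × (1+1) × (1+1) = 8

8 divisors


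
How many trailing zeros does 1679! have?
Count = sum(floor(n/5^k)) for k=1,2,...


floor(1679/5) = 335
floor(1679/25) = 67
floor(1679/125) = 13
floor(1679/625) = 2
Total = 417

417 trailing zeros


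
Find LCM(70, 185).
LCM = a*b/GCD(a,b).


GCD(70, 185) = 5
LCM = 70*185/5 = 12950/5 = 2590

LCM = 2590


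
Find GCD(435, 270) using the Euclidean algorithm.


435 = 1 * 270 + 165
270 = 1 * 165 + 105
165 = 1 * 105 + 60
105 = 1 * 60 + 45
60 = 1 * 45 + 15
45 = 3 * 15 + 0
GCD = 15


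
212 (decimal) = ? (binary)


212 (base 10) = 212 (decimal)
212 (decimal) = 11010100 (base 2)


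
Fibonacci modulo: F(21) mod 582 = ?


F(k) mod 582 for k=1..21:
1, 1, 2, 3, 5, 8, 13, 21, 34, 55, 89, 144, 233, 377, 28, 405, 433, 256, 107, 363, 470
F(21) mod 582 = 470


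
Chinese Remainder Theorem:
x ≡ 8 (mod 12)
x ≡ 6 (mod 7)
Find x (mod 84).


M = 12*7 = 84
M1 = M/12 = 7, M2 = M/7 = 12
M1^(-1) mod 12 = 7, M2^(-1) mod 7 = 3
x = 8*7*7 + 6*12*3 = 608
608 mod 84 = 20
Check: 20 mod 12 = 8 ✓, 20 mod 7 = 6 ✓

x ≡ 20 (mod 84)


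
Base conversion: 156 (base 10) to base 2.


156 (base 10) = 156 (decimal)
156 (decimal) = 10011100 (base 2)


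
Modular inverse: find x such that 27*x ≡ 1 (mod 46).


Use the extended Euclidean algorithm on (46, 27); each row r = 46*s + 27*t:
r=46, s=1, t=0
r=27, s=0, t=1
q=1: r=19, s=1, t=-1   [46*(1) + 27*(-1) = 19]
q=1: r=8, s=-1, t=2   [46*(-1) + 27*(2) = 8]
q=2: r=3, s=3, t=-5   [46*(3) + 27*(-5) = 3]
q=2: r=2, s=-7, t=12   [46*(-7) + 27*(12) = 2]
q=1: r=1, s=10, t=-17   [46*(10) + 27*(-17) = 1]
q=2: r=0, s=-27, t=46   [46*(-27) + 27*(46) = 0]
GCD = 1 with t = -17, so 27*(-17) ≡ 1 (mod 46)
Inverse = -17 mod 46 = 29
Check: 27 * 29 = 783 ≡ 1 (mod 46)

27^(-1) ≡ 29 (mod 46)


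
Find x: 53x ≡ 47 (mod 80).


GCD(53, 80) = 1, unique solution
a^(-1) mod 80 = 77
x = 77 * 47 mod 80 = 19

x ≡ 19 (mod 80)


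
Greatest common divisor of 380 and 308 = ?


380 = 1 * 308 + 72
308 = 4 * 72 + 20
72 = 3 * 20 + 12
20 = 1 * 12 + 8
12 = 1 * 8 + 4
8 = 2 * 4 + 0
GCD = 4


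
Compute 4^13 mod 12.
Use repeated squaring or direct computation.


4^1 mod 12 = 4
4^2 mod 12 = 4
4^3 mod 12 = 4
4^4 mod 12 = 4
4^5 mod 12 = 4
4^6 mod 12 = 4
4^7 mod 12 = 4
4^8 mod 12 = 4
4^9 mod 12 = 4
4^10 mod 12 = 4
4^11 mod 12 = 4
4^12 mod 12 = 4
4^13 mod 12 = 4


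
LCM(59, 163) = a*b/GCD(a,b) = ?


GCD(59, 163) = 1
LCM = 59*163/1 = 9617/1 = 9617

LCM = 9617


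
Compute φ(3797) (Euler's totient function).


3797 = 3797
Prime factors: 3797
φ(3797) = 3797 × (1-1/3797)
= 3797 × 3796/3797 = 3796

φ(3797) = 3796


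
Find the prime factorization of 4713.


4713 / 3 = 1571
1571 / 1571 = 1
4713 = 3 × 1571


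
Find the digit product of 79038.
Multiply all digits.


7 × 9 × 0 × 3 × 8 = 0


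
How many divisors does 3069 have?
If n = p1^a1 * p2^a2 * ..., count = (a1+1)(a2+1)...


3069 = 3^2 × 11^1 × 31^1
d(3069) = (2+1) × (1+1) × (1+1) = 12

12 divisors


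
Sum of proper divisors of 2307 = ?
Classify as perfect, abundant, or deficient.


Proper divisors: 1, 3, 769
Sum = 1 + 3 + 769 = 773
773 < 2307 → deficient

s(2307) = 773 (deficient)


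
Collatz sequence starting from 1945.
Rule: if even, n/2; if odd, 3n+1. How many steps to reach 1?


1945 → 5836 → 2918 → 1459 → 4378 → 2189 → 6568 → 3284 → 1642 → 821 → 2464 → 1232 → 616 → 308 → 154 → 77 → 232 → 116 → 58 → 29 → 88 → 44 → 22 → 11 → 34 → 17 → 52 → 26 → 13 → 40 → 20 → 10 → 5 → 16 → 8 → 4 → 2 → 1
Total steps = 37

37 steps


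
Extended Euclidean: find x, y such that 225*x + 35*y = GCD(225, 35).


Tabular extended Euclidean (each row: r = 225*s + 35*t):
r=225, s=1, t=0
r=35, s=0, t=1
q=6: r=15, s=1, t=-6   [225*(1) + 35*(-6) = 15]
q=2: r=5, s=-2, t=13   [225*(-2) + 35*(13) = 5]
q=3: r=0, s=7, t=-45   [225*(7) + 35*(-45) = 0]
GCD = 5; from the row with r=5: x=-2, y=13
Check: 225*(-2) + 35*(13) = -450 + 455 = 5

GCD = 5, x = -2, y = 13


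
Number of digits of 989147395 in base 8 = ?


989147395 in base 8 = 7275230403
Number of digits = 10

10 digits (base 8)


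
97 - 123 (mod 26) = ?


97 - 123 = -26
-26 mod 26 = 0


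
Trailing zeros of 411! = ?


floor(411/5) = 82
floor(411/25) = 16
floor(411/125) = 3
Total = 101

101 trailing zeros


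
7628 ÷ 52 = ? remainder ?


7628 = 52 * 146 + 36
Check: 7592 + 36 = 7628

q = 146, r = 36


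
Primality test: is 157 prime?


Check divisors up to sqrt(157) = 12.5300
No divisors found.
157 is prime.

Yes, 157 is prime


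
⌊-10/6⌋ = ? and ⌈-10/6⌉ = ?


-10/6 = -1.6667
floor = -2
ceil = -1

floor = -2, ceil = -1


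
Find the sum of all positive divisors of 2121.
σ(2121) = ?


Divisors of 2121: 1, 3, 7, 21, 101, 303, 707, 2121
Sum = 1 + 3 + 7 + 21 + 101 + 303 + 707 + 2121 = 3264

σ(2121) = 3264


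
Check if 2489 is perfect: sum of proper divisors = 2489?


Proper divisors of 2489: 1, 19, 131
Sum = 1 + 19 + 131 = 151

No, 2489 is not perfect (151 ≠ 2489)


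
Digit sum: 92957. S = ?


9 + 2 + 9 + 5 + 7 = 32


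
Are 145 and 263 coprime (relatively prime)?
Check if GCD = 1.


Euclidean algorithm:
263 = 1 * 145 + 118
145 = 1 * 118 + 27
118 = 4 * 27 + 10
27 = 2 * 10 + 7
10 = 1 * 7 + 3
7 = 2 * 3 + 1
3 = 3 * 1 + 0
GCD(145, 263) = 1

Yes, coprime (GCD = 1)


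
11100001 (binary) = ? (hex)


11100001 (base 2) = 225 (decimal)
225 (decimal) = E1 (base 16)


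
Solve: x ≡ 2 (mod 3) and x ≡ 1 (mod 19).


M = 3*19 = 57
M1 = M/3 = 19, M2 = M/19 = 3
M1^(-1) mod 3 = 1, M2^(-1) mod 19 = 13
x = 2*19*1 + 1*3*13 = 77
77 mod 57 = 20
Check: 20 mod 3 = 2 ✓, 20 mod 19 = 1 ✓

x ≡ 20 (mod 57)


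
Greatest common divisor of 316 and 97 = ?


316 = 3 * 97 + 25
97 = 3 * 25 + 22
25 = 1 * 22 + 3
22 = 7 * 3 + 1
3 = 3 * 1 + 0
GCD = 1


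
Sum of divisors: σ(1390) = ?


Divisors of 1390: 1, 2, 5, 10, 139, 278, 695, 1390
Sum = 1 + 2 + 5 + 10 + 139 + 278 + 695 + 1390 = 2520

σ(1390) = 2520


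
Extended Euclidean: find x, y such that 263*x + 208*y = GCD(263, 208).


Tabular extended Euclidean (each row: r = 263*s + 208*t):
r=263, s=1, t=0
r=208, s=0, t=1
q=1: r=55, s=1, t=-1   [263*(1) + 208*(-1) = 55]
q=3: r=43, s=-3, t=4   [263*(-3) + 208*(4) = 43]
q=1: r=12, s=4, t=-5   [263*(4) + 208*(-5) = 12]
q=3: r=7, s=-15, t=19   [263*(-15) + 208*(19) = 7]
q=1: r=5, s=19, t=-24   [263*(19) + 208*(-24) = 5]
q=1: r=2, s=-34, t=43   [263*(-34) + 208*(43) = 2]
q=2: r=1, s=87, t=-110   [263*(87) + 208*(-110) = 1]
q=2: r=0, s=-208, t=263   [263*(-208) + 208*(263) = 0]
GCD = 1; from the row with r=1: x=87, y=-110
Check: 263*(87) + 208*(-110) = 22881 - 22880 = 1

GCD = 1, x = 87, y = -110


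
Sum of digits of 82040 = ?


8 + 2 + 0 + 4 + 0 = 14


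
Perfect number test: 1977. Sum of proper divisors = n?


Proper divisors of 1977: 1, 3, 659
Sum = 1 + 3 + 659 = 663

No, 1977 is not perfect (663 ≠ 1977)


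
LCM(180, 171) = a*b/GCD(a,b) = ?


GCD(180, 171) = 9
LCM = 180*171/9 = 30780/9 = 3420

LCM = 3420


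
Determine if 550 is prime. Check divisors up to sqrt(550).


550 / 2 = 275 (exact division)
550 is NOT prime.

No, 550 is not prime


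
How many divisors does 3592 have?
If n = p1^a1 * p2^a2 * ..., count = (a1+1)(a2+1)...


3592 = 2^3 × 449^1
d(3592) = (3+1) × (1+1) = 8

8 divisors


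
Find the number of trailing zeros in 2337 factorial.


floor(2337/5) = 467
floor(2337/25) = 93
floor(2337/125) = 18
floor(2337/625) = 3
Total = 581

581 trailing zeros


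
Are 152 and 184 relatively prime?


Euclidean algorithm:
184 = 1 * 152 + 32
152 = 4 * 32 + 24
32 = 1 * 24 + 8
24 = 3 * 8 + 0
GCD(152, 184) = 8

No, not coprime (GCD = 8)


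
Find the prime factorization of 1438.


1438 / 2 = 719
719 / 719 = 1
1438 = 2 × 719


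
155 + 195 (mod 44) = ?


155 + 195 = 350
350 mod 44 = 42


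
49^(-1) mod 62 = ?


Use the extended Euclidean algorithm on (62, 49); each row r = 62*s + 49*t:
r=62, s=1, t=0
r=49, s=0, t=1
q=1: r=13, s=1, t=-1   [62*(1) + 49*(-1) = 13]
q=3: r=10, s=-3, t=4   [62*(-3) + 49*(4) = 10]
q=1: r=3, s=4, t=-5   [62*(4) + 49*(-5) = 3]
q=3: r=1, s=-15, t=19   [62*(-15) + 49*(19) = 1]
q=3: r=0, s=49, t=-62   [62*(49) + 49*(-62) = 0]
GCD = 1 with t = 19, so 49*(19) ≡ 1 (mod 62)
Inverse = 19 mod 62 = 19
Check: 49 * 19 = 931 ≡ 1 (mod 62)

49^(-1) ≡ 19 (mod 62)


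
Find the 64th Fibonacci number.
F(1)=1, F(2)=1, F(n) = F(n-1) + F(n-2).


Sequence: 1, 1, 2, 3, 5, 8, 13, 21, 34, 55, 89, 144, 233, 377, 610, 987, 1597, 2584, 4181, 6765, 10946, 17711, 28657, 46368, 75025, 121393, 196418, 317811, 514229, 832040, 1346269, 2178309, 3524578, 5702887, 9227465, 14930352, 24157817, 39088169, 63245986, 102334155, 165580141, 267914296, 433494437, 701408733, 1134903170, 1836311903, 2971215073, 4807526976, 7778742049, 12586269025, 20365011074, 32951280099, 53316291173, 86267571272, 139583862445, 225851433717, 365435296162, 591286729879, 956722026041, 1548008755920, 2504730781961, 4052739537881, 6557470319842, 10610209857723
F(64) = 10610209857723


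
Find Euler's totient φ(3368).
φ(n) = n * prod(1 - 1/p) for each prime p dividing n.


3368 = 2^3 × 421
Prime factors: 2, 421
φ(3368) = 3368 × (1-1/2) × (1-1/421)
= 3368 × 1/2 × 420/421 = 1680

φ(3368) = 1680


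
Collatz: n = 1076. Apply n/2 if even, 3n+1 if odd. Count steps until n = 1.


1076 → 538 → 269 → 808 → 404 → 202 → 101 → 304 → 152 → 76 → 38 → 19 → 58 → 29 → 88 → 44 → 22 → 11 → 34 → 17 → 52 → 26 → 13 → 40 → 20 → 10 → 5 → 16 → 8 → 4 → 2 → 1
Total steps = 31

31 steps


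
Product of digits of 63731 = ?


6 × 3 × 7 × 3 × 1 = 378


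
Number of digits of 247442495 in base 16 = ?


247442495 in base 16 = EBFAC3F
Number of digits = 7

7 digits (base 16)


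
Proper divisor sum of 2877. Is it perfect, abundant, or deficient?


Proper divisors: 1, 3, 7, 21, 137, 411, 959
Sum = 1 + 3 + 7 + 21 + 137 + 411 + 959 = 1539
1539 < 2877 → deficient

s(2877) = 1539 (deficient)


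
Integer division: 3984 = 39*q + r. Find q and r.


3984 = 39 * 102 + 6
Check: 3978 + 6 = 3984

q = 102, r = 6


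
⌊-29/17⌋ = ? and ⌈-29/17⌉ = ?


-29/17 = -1.7059
floor = -2
ceil = -1

floor = -2, ceil = -1


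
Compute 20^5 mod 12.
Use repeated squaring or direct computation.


20^1 mod 12 = 8
20^2 mod 12 = 4
20^3 mod 12 = 8
20^4 mod 12 = 4
20^5 mod 12 = 8


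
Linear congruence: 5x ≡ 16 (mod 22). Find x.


GCD(5, 22) = 1, unique solution
a^(-1) mod 22 = 9
x = 9 * 16 mod 22 = 12

x ≡ 12 (mod 22)


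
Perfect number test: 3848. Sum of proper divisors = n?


Proper divisors of 3848: 1, 2, 4, 8, 13, 26, 37, 52, 74, 104, 148, 296, 481, 962, 1924
Sum = 1 + 2 + 4 + 8 + 13 + 26 + 37 + 52 + 74 + 104 + 148 + 296 + 481 + 962 + 1924 = 4132

No, 3848 is not perfect (4132 ≠ 3848)


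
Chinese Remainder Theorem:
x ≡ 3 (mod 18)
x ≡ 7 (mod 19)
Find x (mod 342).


M = 18*19 = 342
M1 = M/18 = 19, M2 = M/19 = 18
M1^(-1) mod 18 = 1, M2^(-1) mod 19 = 18
x = 3*19*1 + 7*18*18 = 2325
2325 mod 342 = 273
Check: 273 mod 18 = 3 ✓, 273 mod 19 = 7 ✓

x ≡ 273 (mod 342)


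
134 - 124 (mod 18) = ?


134 - 124 = 10
10 mod 18 = 10


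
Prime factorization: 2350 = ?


2350 / 2 = 1175
1175 / 5 = 235
235 / 5 = 47
47 / 47 = 1
2350 = 2 × 5^2 × 47


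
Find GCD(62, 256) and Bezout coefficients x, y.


Tabular extended Euclidean (each row: r = 62*s + 256*t):
r=62, s=1, t=0
r=256, s=0, t=1
q=0: r=62, s=1, t=0   [62*(1) + 256*(0) = 62]
q=4: r=8, s=-4, t=1   [62*(-4) + 256*(1) = 8]
q=7: r=6, s=29, t=-7   [62*(29) + 256*(-7) = 6]
q=1: r=2, s=-33, t=8   [62*(-33) + 256*(8) = 2]
q=3: r=0, s=128, t=-31   [62*(128) + 256*(-31) = 0]
GCD = 2; from the row with r=2: x=-33, y=8
Check: 62*(-33) + 256*(8) = -2046 + 2048 = 2

GCD = 2, x = -33, y = 8


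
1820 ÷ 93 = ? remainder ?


1820 = 93 * 19 + 53
Check: 1767 + 53 = 1820

q = 19, r = 53


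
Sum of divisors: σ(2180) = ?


Divisors of 2180: 1, 2, 4, 5, 10, 20, 109, 218, 436, 545, 1090, 2180
Sum = 1 + 2 + 4 + 5 + 10 + 20 + 109 + 218 + 436 + 545 + 1090 + 2180 = 4620

σ(2180) = 4620


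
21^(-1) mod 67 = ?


Use the extended Euclidean algorithm on (67, 21); each row r = 67*s + 21*t:
r=67, s=1, t=0
r=21, s=0, t=1
q=3: r=4, s=1, t=-3   [67*(1) + 21*(-3) = 4]
q=5: r=1, s=-5, t=16   [67*(-5) + 21*(16) = 1]
q=4: r=0, s=21, t=-67   [67*(21) + 21*(-67) = 0]
GCD = 1 with t = 16, so 21*(16) ≡ 1 (mod 67)
Inverse = 16 mod 67 = 16
Check: 21 * 16 = 336 ≡ 1 (mod 67)

21^(-1) ≡ 16 (mod 67)


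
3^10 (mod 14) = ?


3^1 mod 14 = 3
3^2 mod 14 = 9
3^3 mod 14 = 13
3^4 mod 14 = 11
3^5 mod 14 = 5
3^6 mod 14 = 1
3^7 mod 14 = 3
3^8 mod 14 = 9
3^9 mod 14 = 13
3^10 mod 14 = 11


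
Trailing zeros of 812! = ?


floor(812/5) = 162
floor(812/25) = 32
floor(812/125) = 6
floor(812/625) = 1
Total = 201

201 trailing zeros


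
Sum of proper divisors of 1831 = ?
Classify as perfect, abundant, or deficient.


Proper divisors: 1
Sum = 1 = 1
1 < 1831 → deficient

s(1831) = 1 (deficient)


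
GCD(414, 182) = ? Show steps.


414 = 2 * 182 + 50
182 = 3 * 50 + 32
50 = 1 * 32 + 18
32 = 1 * 18 + 14
18 = 1 * 14 + 4
14 = 3 * 4 + 2
4 = 2 * 2 + 0
GCD = 2


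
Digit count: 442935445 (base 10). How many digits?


442935445 has 9 digits in base 10
floor(log10(442935445)) + 1 = floor(8.6463) + 1 = 9

9 digits (base 10)


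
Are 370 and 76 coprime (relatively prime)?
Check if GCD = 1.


Euclidean algorithm:
370 = 4 * 76 + 66
76 = 1 * 66 + 10
66 = 6 * 10 + 6
10 = 1 * 6 + 4
6 = 1 * 4 + 2
4 = 2 * 2 + 0
GCD(370, 76) = 2

No, not coprime (GCD = 2)


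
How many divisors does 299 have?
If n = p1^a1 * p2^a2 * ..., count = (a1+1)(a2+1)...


299 = 13^1 × 23^1
d(299) = (1+1) × (1+1) = 4

4 divisors


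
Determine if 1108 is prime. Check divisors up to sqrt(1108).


1108 / 2 = 554 (exact division)
1108 is NOT prime.

No, 1108 is not prime


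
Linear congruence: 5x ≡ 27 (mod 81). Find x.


GCD(5, 81) = 1, unique solution
a^(-1) mod 81 = 65
x = 65 * 27 mod 81 = 54

x ≡ 54 (mod 81)


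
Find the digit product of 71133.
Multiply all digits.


7 × 1 × 1 × 3 × 3 = 63


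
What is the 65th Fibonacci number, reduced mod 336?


F(k) mod 336 for k=1..65:
1, 1, 2, 3, 5, 8, 13, 21, 34, 55, 89, 144, 233, 41, 274, 315, 253, 232, 149, 45, 194, 239, 97, 0, 97, 97, 194, 291, 149, 104, 253, 21, 274, 295, 233, 192, 89, 281, 34, 315, 13, 328, 5, 333, 2, 335, 1, 0, 1, 1, 2, 3, 5, 8, 13, 21, 34, 55, 89, 144, 233, 41, 274, 315, 253
F(65) mod 336 = 253


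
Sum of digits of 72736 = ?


7 + 2 + 7 + 3 + 6 = 25


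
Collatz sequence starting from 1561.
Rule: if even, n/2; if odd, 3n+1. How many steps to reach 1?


1561 → 4684 → 2342 → 1171 → 3514 → 1757 → 5272 → 2636 → 1318 → 659 → 1978 → 989 → 2968 → 1484 → 742 → 371 → 1114 → 557 → 1672 → 836 → 418 → 209 → 628 → 314 → 157 → 472 → 236 → 118 → 59 → 178 → 89 → 268 → 134 → 67 → 202 → 101 → 304 → 152 → 76 → 38 → 19 → 58 → 29 → 88 → 44 → 22 → 11 → 34 → 17 → 52 → 26 → 13 → 40 → 20 → 10 → 5 → 16 → 8 → 4 → 2 → 1
Total steps = 60

60 steps


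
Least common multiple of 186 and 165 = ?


GCD(186, 165) = 3
LCM = 186*165/3 = 30690/3 = 10230

LCM = 10230
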